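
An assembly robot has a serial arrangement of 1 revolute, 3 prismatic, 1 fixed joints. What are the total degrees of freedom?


Given: serial robot with 1 revolute, 3 prismatic, 1 fixed joints
DOF contribution per joint type: revolute=1, prismatic=1, spherical=3, fixed=0
DOF = 1*1 + 3*1 + 1*0
DOF = 4

4


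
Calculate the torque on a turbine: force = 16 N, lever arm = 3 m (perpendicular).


Given: F = 16 N, r = 3 m, angle = 90 deg (perpendicular)
Using tau = F * r * sin(90)
sin(90) = 1
tau = 16 * 3 * 1
tau = 48 Nm

48 Nm


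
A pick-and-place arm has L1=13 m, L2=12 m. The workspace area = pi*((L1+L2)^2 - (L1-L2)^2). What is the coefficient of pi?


Given: L1 = 13, L2 = 12
(L1+L2)^2 = (25)^2 = 625
(L1-L2)^2 = (1)^2 = 1
Difference = 625 - 1 = 624
This equals 4*L1*L2 = 4*13*12 = 624
Workspace area = 624*pi

624


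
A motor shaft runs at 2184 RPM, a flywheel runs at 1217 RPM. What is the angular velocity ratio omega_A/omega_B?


Given: RPM_A = 2184, RPM_B = 1217
omega = 2*pi*RPM/60, so omega_A/omega_B = RPM_A / RPM_B
omega_A/omega_B = 2184 / 1217
omega_A/omega_B = 2184/1217

2184/1217


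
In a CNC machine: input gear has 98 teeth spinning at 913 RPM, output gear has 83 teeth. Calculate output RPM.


Given: N1 = 98 teeth, w1 = 913 RPM, N2 = 83 teeth
Using N1*w1 = N2*w2
w2 = N1*w1 / N2
w2 = 98*913 / 83
w2 = 89474 / 83
w2 = 1078 RPM

1078 RPM


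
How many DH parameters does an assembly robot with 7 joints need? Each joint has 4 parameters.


Given: 7 joints, 4 DH parameters per joint (d, theta, a, alpha)
Total DH parameters = number_of_joints * 4
Total = 7 * 4
Total = 28

28


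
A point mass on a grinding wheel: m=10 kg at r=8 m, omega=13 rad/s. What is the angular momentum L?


Given: m = 10 kg, r = 8 m, omega = 13 rad/s
For a point mass: I = m*r^2
I = 10*8^2 = 10*64 = 640
L = I*omega = 640*13
L = 8320 kg*m^2/s

8320 kg*m^2/s


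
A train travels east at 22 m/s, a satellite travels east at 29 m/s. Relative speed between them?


Given: v_A = 22 m/s east, v_B = 29 m/s east
Both move in the same direction; relative speed = |v_A - v_B|
|22 - 29| = |-7|
= 7 m/s

7 m/s


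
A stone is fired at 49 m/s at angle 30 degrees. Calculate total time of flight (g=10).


Given: v0 = 49 m/s, theta = 30 deg, g = 10 m/s^2
sin(30) = 1/2
Using T = 2*v0*sin(theta) / g
T = 2*49*1/2 / 10
T = 49 / 10
T = 49/10 s

49/10 s


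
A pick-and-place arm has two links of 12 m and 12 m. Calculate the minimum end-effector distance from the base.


Given: L1 = 12 m, L2 = 12 m
For a 2-link planar arm, min reach = |L1 - L2| (second link folded back)
Min reach = |12 - 12|
Min reach = 0 m

0 m


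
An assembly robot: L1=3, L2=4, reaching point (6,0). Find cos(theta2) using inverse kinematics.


Given: L1 = 3, L2 = 4, target (x, y) = (6, 0)
Using cos(theta2) = (x^2 + y^2 - L1^2 - L2^2) / (2*L1*L2)
x^2 + y^2 = 6^2 + 0 = 36
L1^2 + L2^2 = 9 + 16 = 25
Numerator = 36 - 25 = 11
Denominator = 2*3*4 = 24
cos(theta2) = 11/24 = 11/24

11/24


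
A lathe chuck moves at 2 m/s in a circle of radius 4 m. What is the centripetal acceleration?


Given: v = 2 m/s, r = 4 m
Using a_c = v^2 / r
a_c = 2^2 / 4
a_c = 4 / 4
a_c = 1 m/s^2

1 m/s^2


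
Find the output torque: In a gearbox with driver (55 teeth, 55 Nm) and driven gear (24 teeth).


Given: N1 = 55, N2 = 24, T1 = 55 Nm
Using T2/T1 = N2/N1
T2 = T1 * N2 / N1
T2 = 55 * 24 / 55
T2 = 1320 / 55
T2 = 24 Nm

24 Nm


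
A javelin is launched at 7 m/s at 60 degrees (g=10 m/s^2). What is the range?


Given: v0 = 7 m/s, theta = 60 deg, g = 10 m/s^2
sin(2*60) = sin(120) = sqrt(3)/2
Using R = v0^2 * sin(2*theta) / g
R = 7^2 * (sqrt(3)/2) / 10
R = 49 * sqrt(3) / 20
R = 49/20*sqrt(3) m

49/20*sqrt(3) m


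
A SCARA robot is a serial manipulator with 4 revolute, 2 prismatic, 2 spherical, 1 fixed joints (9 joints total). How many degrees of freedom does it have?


Given: serial robot with 4 revolute, 2 prismatic, 2 spherical, 1 fixed joints
DOF contribution per joint type: revolute=1, prismatic=1, spherical=3, fixed=0
DOF = 4*1 + 2*1 + 2*3 + 1*0
DOF = 12

12


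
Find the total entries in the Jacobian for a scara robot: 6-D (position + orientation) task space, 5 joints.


Given: task space dimension = 6, joints = 5
Jacobian is a 6 x 5 matrix
Total entries = rows * columns
Total = 6 * 5
Total = 30

30


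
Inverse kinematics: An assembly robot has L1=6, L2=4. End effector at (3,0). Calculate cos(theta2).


Given: L1 = 6, L2 = 4, target (x, y) = (3, 0)
Using cos(theta2) = (x^2 + y^2 - L1^2 - L2^2) / (2*L1*L2)
x^2 + y^2 = 3^2 + 0 = 9
L1^2 + L2^2 = 36 + 16 = 52
Numerator = 9 - 52 = -43
Denominator = 2*6*4 = 48
cos(theta2) = -43/48 = -43/48

-43/48


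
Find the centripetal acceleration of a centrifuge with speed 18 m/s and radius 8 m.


Given: v = 18 m/s, r = 8 m
Using a_c = v^2 / r
a_c = 18^2 / 8
a_c = 324 / 8
a_c = 81/2 m/s^2

81/2 m/s^2


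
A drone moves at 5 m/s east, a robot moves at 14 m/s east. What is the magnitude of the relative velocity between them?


Given: v_A = 5 m/s east, v_B = 14 m/s east
Both move in the same direction; relative speed = |v_A - v_B|
|5 - 14| = |-9|
= 9 m/s

9 m/s


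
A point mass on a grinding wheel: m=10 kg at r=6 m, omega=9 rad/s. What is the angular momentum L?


Given: m = 10 kg, r = 6 m, omega = 9 rad/s
For a point mass: I = m*r^2
I = 10*6^2 = 10*36 = 360
L = I*omega = 360*9
L = 3240 kg*m^2/s

3240 kg*m^2/s


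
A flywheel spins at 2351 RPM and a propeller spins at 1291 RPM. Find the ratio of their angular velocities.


Given: RPM_A = 2351, RPM_B = 1291
omega = 2*pi*RPM/60, so omega_A/omega_B = RPM_A / RPM_B
omega_A/omega_B = 2351 / 1291
omega_A/omega_B = 2351/1291

2351/1291


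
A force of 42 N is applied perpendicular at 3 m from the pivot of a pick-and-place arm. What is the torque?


Given: F = 42 N, r = 3 m, angle = 90 deg (perpendicular)
Using tau = F * r * sin(90)
sin(90) = 1
tau = 42 * 3 * 1
tau = 126 Nm

126 Nm


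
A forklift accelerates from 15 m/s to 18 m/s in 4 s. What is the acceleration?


Given: initial velocity v0 = 15 m/s, final velocity v = 18 m/s, time t = 4 s
Using a = (v - v0) / t
a = (18 - 15) / 4
a = 3 / 4
a = 3/4 m/s^2

3/4 m/s^2


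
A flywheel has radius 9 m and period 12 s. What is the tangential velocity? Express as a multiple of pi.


Given: radius r = 9 m, period T = 12 s
Using v = 2*pi*r / T
v = 2*pi*9 / 12
v = 18*pi / 12
v = 3/2*pi m/s

3/2*pi m/s


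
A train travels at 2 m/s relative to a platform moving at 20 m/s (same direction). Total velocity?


Given: object velocity = 2 m/s, platform velocity = 20 m/s (same direction)
Using classical velocity addition: v_total = v_object + v_platform
v_total = 2 + 20
v_total = 22 m/s

22 m/s


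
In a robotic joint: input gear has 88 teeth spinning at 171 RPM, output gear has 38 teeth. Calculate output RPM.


Given: N1 = 88 teeth, w1 = 171 RPM, N2 = 38 teeth
Using N1*w1 = N2*w2
w2 = N1*w1 / N2
w2 = 88*171 / 38
w2 = 15048 / 38
w2 = 396 RPM

396 RPM


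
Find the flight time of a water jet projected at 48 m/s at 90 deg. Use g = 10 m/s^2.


Given: v0 = 48 m/s, theta = 90 deg, g = 10 m/s^2
sin(90) = 1
Using T = 2*v0*sin(theta) / g
T = 2*48*1 / 10
T = 96 / 10
T = 48/5 s

48/5 s


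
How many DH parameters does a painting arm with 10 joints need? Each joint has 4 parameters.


Given: 10 joints, 4 DH parameters per joint (d, theta, a, alpha)
Total DH parameters = number_of_joints * 4
Total = 10 * 4
Total = 40

40


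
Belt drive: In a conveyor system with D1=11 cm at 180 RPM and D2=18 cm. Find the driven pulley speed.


Given: D1 = 11 cm, w1 = 180 RPM, D2 = 18 cm
Using D1*w1 = D2*w2
w2 = D1*w1 / D2
w2 = 11*180 / 18
w2 = 1980 / 18
w2 = 110 RPM

110 RPM


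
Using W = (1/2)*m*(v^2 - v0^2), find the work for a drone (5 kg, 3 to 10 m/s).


Given: m = 5 kg, v0 = 3 m/s, v = 10 m/s
Using W = (1/2)*m*(v^2 - v0^2)
v^2 = 10^2 = 100
v0^2 = 3^2 = 9
v^2 - v0^2 = 100 - 9 = 91
W = (1/2)*5*91 = 455/2 J

455/2 J


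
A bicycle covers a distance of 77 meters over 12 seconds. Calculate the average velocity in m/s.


Given: distance d = 77 m, time t = 12 s
Using v = d / t
v = 77 / 12
v = 77/12 m/s

77/12 m/s


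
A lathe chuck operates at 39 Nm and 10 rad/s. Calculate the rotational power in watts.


Given: tau = 39 Nm, omega = 10 rad/s
Using P = tau * omega
P = 39 * 10
P = 390 W

390 W


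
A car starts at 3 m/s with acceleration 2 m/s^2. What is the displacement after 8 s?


Given: v0 = 3 m/s, a = 2 m/s^2, t = 8 s
Using s = v0*t + (1/2)*a*t^2
s = 3*8 + (1/2)*2*8^2
s = 24 + (1/2)*128
s = 24 + 64
s = 88

88 m


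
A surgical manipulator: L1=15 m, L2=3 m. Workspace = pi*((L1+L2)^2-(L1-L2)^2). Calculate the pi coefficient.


Given: L1 = 15, L2 = 3
(L1+L2)^2 = (18)^2 = 324
(L1-L2)^2 = (12)^2 = 144
Difference = 324 - 144 = 180
This equals 4*L1*L2 = 4*15*3 = 180
Workspace area = 180*pi

180


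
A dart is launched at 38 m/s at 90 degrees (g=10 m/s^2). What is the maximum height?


Given: v0 = 38 m/s, theta = 90 deg, g = 10 m/s^2
sin^2(90) = 1
Using H = v0^2 * sin^2(theta) / (2*g)
H = 38^2 * 1 / (2*10)
H = 1444 * 1 / 20
H = 1444 / 20
H = 361/5 m

361/5 m


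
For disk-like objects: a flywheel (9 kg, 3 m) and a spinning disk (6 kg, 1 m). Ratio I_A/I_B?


Given: M1=9 kg, R1=3 m, M2=6 kg, R2=1 m
For a disk: I = (1/2)*M*R^2, so I_A/I_B = (M1*R1^2)/(M2*R2^2)
M1*R1^2 = 9*9 = 81
M2*R2^2 = 6*1 = 6
I_A/I_B = 81/6 = 27/2

27/2


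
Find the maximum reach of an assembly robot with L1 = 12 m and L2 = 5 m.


Given: L1 = 12 m, L2 = 5 m
For a 2-link planar arm, max reach = L1 + L2 (fully extended)
Max reach = 12 + 5
Max reach = 17 m

17 m


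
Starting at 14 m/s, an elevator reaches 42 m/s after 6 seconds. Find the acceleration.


Given: initial velocity v0 = 14 m/s, final velocity v = 42 m/s, time t = 6 s
Using a = (v - v0) / t
a = (42 - 14) / 6
a = 28 / 6
a = 14/3 m/s^2

14/3 m/s^2


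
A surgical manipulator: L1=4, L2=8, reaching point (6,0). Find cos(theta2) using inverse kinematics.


Given: L1 = 4, L2 = 8, target (x, y) = (6, 0)
Using cos(theta2) = (x^2 + y^2 - L1^2 - L2^2) / (2*L1*L2)
x^2 + y^2 = 6^2 + 0 = 36
L1^2 + L2^2 = 16 + 64 = 80
Numerator = 36 - 80 = -44
Denominator = 2*4*8 = 64
cos(theta2) = -44/64 = -11/16

-11/16


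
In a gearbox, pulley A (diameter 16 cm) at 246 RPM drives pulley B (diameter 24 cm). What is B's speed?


Given: D1 = 16 cm, w1 = 246 RPM, D2 = 24 cm
Using D1*w1 = D2*w2
w2 = D1*w1 / D2
w2 = 16*246 / 24
w2 = 3936 / 24
w2 = 164 RPM

164 RPM


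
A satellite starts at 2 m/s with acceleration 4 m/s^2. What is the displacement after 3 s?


Given: v0 = 2 m/s, a = 4 m/s^2, t = 3 s
Using s = v0*t + (1/2)*a*t^2
s = 2*3 + (1/2)*4*3^2
s = 6 + (1/2)*36
s = 6 + 18
s = 24

24 m


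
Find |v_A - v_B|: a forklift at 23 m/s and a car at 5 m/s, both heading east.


Given: v_A = 23 m/s east, v_B = 5 m/s east
Both move in the same direction; relative speed = |v_A - v_B|
|23 - 5| = |18|
= 18 m/s

18 m/s


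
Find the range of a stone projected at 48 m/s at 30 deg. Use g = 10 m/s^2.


Given: v0 = 48 m/s, theta = 30 deg, g = 10 m/s^2
sin(2*30) = sin(60) = sqrt(3)/2
Using R = v0^2 * sin(2*theta) / g
R = 48^2 * (sqrt(3)/2) / 10
R = 2304 * sqrt(3) / 20
R = 576/5*sqrt(3) m

576/5*sqrt(3) m


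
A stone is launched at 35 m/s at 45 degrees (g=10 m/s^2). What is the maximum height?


Given: v0 = 35 m/s, theta = 45 deg, g = 10 m/s^2
sin^2(45) = 1/2
Using H = v0^2 * sin^2(theta) / (2*g)
H = 35^2 * 1/2 / (2*10)
H = 1225 * 1/2 / 20
H = 1225/2 / 20
H = 245/8 m

245/8 m


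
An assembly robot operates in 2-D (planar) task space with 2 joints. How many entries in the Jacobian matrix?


Given: task space dimension = 2, joints = 2
Jacobian is a 2 x 2 matrix
Total entries = rows * columns
Total = 2 * 2
Total = 4

4


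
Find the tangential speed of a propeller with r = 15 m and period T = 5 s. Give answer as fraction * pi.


Given: radius r = 15 m, period T = 5 s
Using v = 2*pi*r / T
v = 2*pi*15 / 5
v = 30*pi / 5
v = 6*pi m/s

6*pi m/s


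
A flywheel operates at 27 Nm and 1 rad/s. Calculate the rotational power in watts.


Given: tau = 27 Nm, omega = 1 rad/s
Using P = tau * omega
P = 27 * 1
P = 27 W

27 W


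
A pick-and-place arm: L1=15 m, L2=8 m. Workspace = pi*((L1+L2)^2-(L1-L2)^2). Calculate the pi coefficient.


Given: L1 = 15, L2 = 8
(L1+L2)^2 = (23)^2 = 529
(L1-L2)^2 = (7)^2 = 49
Difference = 529 - 49 = 480
This equals 4*L1*L2 = 4*15*8 = 480
Workspace area = 480*pi

480


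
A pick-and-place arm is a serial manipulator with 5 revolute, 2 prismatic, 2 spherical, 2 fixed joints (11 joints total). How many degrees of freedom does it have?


Given: serial robot with 5 revolute, 2 prismatic, 2 spherical, 2 fixed joints
DOF contribution per joint type: revolute=1, prismatic=1, spherical=3, fixed=0
DOF = 5*1 + 2*1 + 2*3 + 2*0
DOF = 13

13


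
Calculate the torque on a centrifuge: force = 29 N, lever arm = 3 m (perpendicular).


Given: F = 29 N, r = 3 m, angle = 90 deg (perpendicular)
Using tau = F * r * sin(90)
sin(90) = 1
tau = 29 * 3 * 1
tau = 87 Nm

87 Nm


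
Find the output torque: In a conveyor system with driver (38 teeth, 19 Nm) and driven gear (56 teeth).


Given: N1 = 38, N2 = 56, T1 = 19 Nm
Using T2/T1 = N2/N1
T2 = T1 * N2 / N1
T2 = 19 * 56 / 38
T2 = 1064 / 38
T2 = 28 Nm

28 Nm


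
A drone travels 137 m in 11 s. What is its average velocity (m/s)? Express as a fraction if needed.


Given: distance d = 137 m, time t = 11 s
Using v = d / t
v = 137 / 11
v = 137/11 m/s

137/11 m/s


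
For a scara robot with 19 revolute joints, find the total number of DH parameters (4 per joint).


Given: 19 joints, 4 DH parameters per joint (d, theta, a, alpha)
Total DH parameters = number_of_joints * 4
Total = 19 * 4
Total = 76

76


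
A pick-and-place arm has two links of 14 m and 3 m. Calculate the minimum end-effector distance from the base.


Given: L1 = 14 m, L2 = 3 m
For a 2-link planar arm, min reach = |L1 - L2| (second link folded back)
Min reach = |14 - 3|
Min reach = 11 m

11 m


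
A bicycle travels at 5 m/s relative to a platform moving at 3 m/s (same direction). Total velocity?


Given: object velocity = 5 m/s, platform velocity = 3 m/s (same direction)
Using classical velocity addition: v_total = v_object + v_platform
v_total = 5 + 3
v_total = 8 m/s

8 m/s


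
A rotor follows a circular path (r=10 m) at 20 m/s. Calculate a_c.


Given: v = 20 m/s, r = 10 m
Using a_c = v^2 / r
a_c = 20^2 / 10
a_c = 400 / 10
a_c = 40 m/s^2

40 m/s^2


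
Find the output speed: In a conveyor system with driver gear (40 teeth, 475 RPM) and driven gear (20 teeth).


Given: N1 = 40 teeth, w1 = 475 RPM, N2 = 20 teeth
Using N1*w1 = N2*w2
w2 = N1*w1 / N2
w2 = 40*475 / 20
w2 = 19000 / 20
w2 = 950 RPM

950 RPM


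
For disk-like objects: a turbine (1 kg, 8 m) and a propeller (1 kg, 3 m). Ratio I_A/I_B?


Given: M1=1 kg, R1=8 m, M2=1 kg, R2=3 m
For a disk: I = (1/2)*M*R^2, so I_A/I_B = (M1*R1^2)/(M2*R2^2)
M1*R1^2 = 1*64 = 64
M2*R2^2 = 1*9 = 9
I_A/I_B = 64/9 = 64/9

64/9


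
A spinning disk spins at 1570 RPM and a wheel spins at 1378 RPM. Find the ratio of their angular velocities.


Given: RPM_A = 1570, RPM_B = 1378
omega = 2*pi*RPM/60, so omega_A/omega_B = RPM_A / RPM_B
omega_A/omega_B = 1570 / 1378
omega_A/omega_B = 785/689

785/689


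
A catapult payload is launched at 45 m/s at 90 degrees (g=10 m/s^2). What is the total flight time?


Given: v0 = 45 m/s, theta = 90 deg, g = 10 m/s^2
sin(90) = 1
Using T = 2*v0*sin(theta) / g
T = 2*45*1 / 10
T = 90 / 10
T = 9 s

9 s


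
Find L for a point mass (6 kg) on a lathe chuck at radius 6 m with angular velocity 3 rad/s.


Given: m = 6 kg, r = 6 m, omega = 3 rad/s
For a point mass: I = m*r^2
I = 6*6^2 = 6*36 = 216
L = I*omega = 216*3
L = 648 kg*m^2/s

648 kg*m^2/s


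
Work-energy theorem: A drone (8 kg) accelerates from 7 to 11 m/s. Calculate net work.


Given: m = 8 kg, v0 = 7 m/s, v = 11 m/s
Using W = (1/2)*m*(v^2 - v0^2)
v^2 = 11^2 = 121
v0^2 = 7^2 = 49
v^2 - v0^2 = 121 - 49 = 72
W = (1/2)*8*72 = 288 J

288 J


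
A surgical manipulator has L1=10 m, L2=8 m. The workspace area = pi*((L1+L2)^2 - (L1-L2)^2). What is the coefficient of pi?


Given: L1 = 10, L2 = 8
(L1+L2)^2 = (18)^2 = 324
(L1-L2)^2 = (2)^2 = 4
Difference = 324 - 4 = 320
This equals 4*L1*L2 = 4*10*8 = 320
Workspace area = 320*pi

320


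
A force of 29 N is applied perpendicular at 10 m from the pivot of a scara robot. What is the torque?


Given: F = 29 N, r = 10 m, angle = 90 deg (perpendicular)
Using tau = F * r * sin(90)
sin(90) = 1
tau = 29 * 10 * 1
tau = 290 Nm

290 Nm


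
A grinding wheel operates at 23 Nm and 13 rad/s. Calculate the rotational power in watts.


Given: tau = 23 Nm, omega = 13 rad/s
Using P = tau * omega
P = 23 * 13
P = 299 W

299 W


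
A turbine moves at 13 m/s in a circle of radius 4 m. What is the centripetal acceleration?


Given: v = 13 m/s, r = 4 m
Using a_c = v^2 / r
a_c = 13^2 / 4
a_c = 169 / 4
a_c = 169/4 m/s^2

169/4 m/s^2


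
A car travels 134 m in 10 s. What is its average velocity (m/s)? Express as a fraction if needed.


Given: distance d = 134 m, time t = 10 s
Using v = d / t
v = 134 / 10
v = 67/5 m/s

67/5 m/s


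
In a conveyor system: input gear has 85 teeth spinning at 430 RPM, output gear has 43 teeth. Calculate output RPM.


Given: N1 = 85 teeth, w1 = 430 RPM, N2 = 43 teeth
Using N1*w1 = N2*w2
w2 = N1*w1 / N2
w2 = 85*430 / 43
w2 = 36550 / 43
w2 = 850 RPM

850 RPM


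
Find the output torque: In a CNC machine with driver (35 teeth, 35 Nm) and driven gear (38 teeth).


Given: N1 = 35, N2 = 38, T1 = 35 Nm
Using T2/T1 = N2/N1
T2 = T1 * N2 / N1
T2 = 35 * 38 / 35
T2 = 1330 / 35
T2 = 38 Nm

38 Nm


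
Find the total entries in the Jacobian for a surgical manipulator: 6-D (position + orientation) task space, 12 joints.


Given: task space dimension = 6, joints = 12
Jacobian is a 6 x 12 matrix
Total entries = rows * columns
Total = 6 * 12
Total = 72

72


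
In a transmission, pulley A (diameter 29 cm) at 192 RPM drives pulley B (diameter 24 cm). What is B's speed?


Given: D1 = 29 cm, w1 = 192 RPM, D2 = 24 cm
Using D1*w1 = D2*w2
w2 = D1*w1 / D2
w2 = 29*192 / 24
w2 = 5568 / 24
w2 = 232 RPM

232 RPM


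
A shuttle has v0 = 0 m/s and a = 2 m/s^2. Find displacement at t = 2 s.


Given: v0 = 0 m/s, a = 2 m/s^2, t = 2 s
Using s = v0*t + (1/2)*a*t^2
s = 0*2 + (1/2)*2*2^2
s = 0 + (1/2)*8
s = 0 + 4
s = 4

4 m


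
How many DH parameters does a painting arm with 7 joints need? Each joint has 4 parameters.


Given: 7 joints, 4 DH parameters per joint (d, theta, a, alpha)
Total DH parameters = number_of_joints * 4
Total = 7 * 4
Total = 28

28


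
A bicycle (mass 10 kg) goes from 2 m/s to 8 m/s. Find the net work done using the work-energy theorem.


Given: m = 10 kg, v0 = 2 m/s, v = 8 m/s
Using W = (1/2)*m*(v^2 - v0^2)
v^2 = 8^2 = 64
v0^2 = 2^2 = 4
v^2 - v0^2 = 64 - 4 = 60
W = (1/2)*10*60 = 300 J

300 J


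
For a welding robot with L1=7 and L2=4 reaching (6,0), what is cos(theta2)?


Given: L1 = 7, L2 = 4, target (x, y) = (6, 0)
Using cos(theta2) = (x^2 + y^2 - L1^2 - L2^2) / (2*L1*L2)
x^2 + y^2 = 6^2 + 0 = 36
L1^2 + L2^2 = 49 + 16 = 65
Numerator = 36 - 65 = -29
Denominator = 2*7*4 = 56
cos(theta2) = -29/56 = -29/56

-29/56


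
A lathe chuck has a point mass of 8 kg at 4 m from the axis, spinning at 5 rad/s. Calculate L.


Given: m = 8 kg, r = 4 m, omega = 5 rad/s
For a point mass: I = m*r^2
I = 8*4^2 = 8*16 = 128
L = I*omega = 128*5
L = 640 kg*m^2/s

640 kg*m^2/s


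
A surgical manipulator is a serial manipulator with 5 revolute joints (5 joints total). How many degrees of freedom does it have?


Given: serial robot with 5 revolute joints
DOF contribution per joint type: revolute=1, prismatic=1, spherical=3, fixed=0
DOF = 5*1
DOF = 5

5


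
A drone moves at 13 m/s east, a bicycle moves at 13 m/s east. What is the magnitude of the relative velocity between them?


Given: v_A = 13 m/s east, v_B = 13 m/s east
Both move in the same direction; relative speed = |v_A - v_B|
|13 - 13| = |0|
= 0 m/s

0 m/s


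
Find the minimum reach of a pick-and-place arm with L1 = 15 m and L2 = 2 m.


Given: L1 = 15 m, L2 = 2 m
For a 2-link planar arm, min reach = |L1 - L2| (second link folded back)
Min reach = |15 - 2|
Min reach = 13 m

13 m


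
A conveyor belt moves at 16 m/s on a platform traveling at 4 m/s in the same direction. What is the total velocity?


Given: object velocity = 16 m/s, platform velocity = 4 m/s (same direction)
Using classical velocity addition: v_total = v_object + v_platform
v_total = 16 + 4
v_total = 20 m/s

20 m/s


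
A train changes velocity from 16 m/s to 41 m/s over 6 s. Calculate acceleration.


Given: initial velocity v0 = 16 m/s, final velocity v = 41 m/s, time t = 6 s
Using a = (v - v0) / t
a = (41 - 16) / 6
a = 25 / 6
a = 25/6 m/s^2

25/6 m/s^2


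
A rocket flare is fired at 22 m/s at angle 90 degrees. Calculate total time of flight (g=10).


Given: v0 = 22 m/s, theta = 90 deg, g = 10 m/s^2
sin(90) = 1
Using T = 2*v0*sin(theta) / g
T = 2*22*1 / 10
T = 44 / 10
T = 22/5 s

22/5 s


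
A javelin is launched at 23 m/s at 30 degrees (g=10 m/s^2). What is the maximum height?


Given: v0 = 23 m/s, theta = 30 deg, g = 10 m/s^2
sin^2(30) = 1/4
Using H = v0^2 * sin^2(theta) / (2*g)
H = 23^2 * 1/4 / (2*10)
H = 529 * 1/4 / 20
H = 529/4 / 20
H = 529/80 m

529/80 m


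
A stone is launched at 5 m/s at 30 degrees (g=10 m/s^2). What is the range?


Given: v0 = 5 m/s, theta = 30 deg, g = 10 m/s^2
sin(2*30) = sin(60) = sqrt(3)/2
Using R = v0^2 * sin(2*theta) / g
R = 5^2 * (sqrt(3)/2) / 10
R = 25 * sqrt(3) / 20
R = 5/4*sqrt(3) m

5/4*sqrt(3) m


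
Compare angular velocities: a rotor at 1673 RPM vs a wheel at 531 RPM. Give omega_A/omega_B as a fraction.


Given: RPM_A = 1673, RPM_B = 531
omega = 2*pi*RPM/60, so omega_A/omega_B = RPM_A / RPM_B
omega_A/omega_B = 1673 / 531
omega_A/omega_B = 1673/531

1673/531


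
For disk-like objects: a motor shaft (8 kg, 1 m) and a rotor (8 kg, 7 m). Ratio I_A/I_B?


Given: M1=8 kg, R1=1 m, M2=8 kg, R2=7 m
For a disk: I = (1/2)*M*R^2, so I_A/I_B = (M1*R1^2)/(M2*R2^2)
M1*R1^2 = 8*1 = 8
M2*R2^2 = 8*49 = 392
I_A/I_B = 8/392 = 1/49

1/49


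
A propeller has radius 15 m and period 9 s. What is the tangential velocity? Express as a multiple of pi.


Given: radius r = 15 m, period T = 9 s
Using v = 2*pi*r / T
v = 2*pi*15 / 9
v = 30*pi / 9
v = 10/3*pi m/s

10/3*pi m/s


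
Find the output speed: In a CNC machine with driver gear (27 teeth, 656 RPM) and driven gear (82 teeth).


Given: N1 = 27 teeth, w1 = 656 RPM, N2 = 82 teeth
Using N1*w1 = N2*w2
w2 = N1*w1 / N2
w2 = 27*656 / 82
w2 = 17712 / 82
w2 = 216 RPM

216 RPM


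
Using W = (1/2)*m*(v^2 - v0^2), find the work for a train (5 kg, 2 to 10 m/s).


Given: m = 5 kg, v0 = 2 m/s, v = 10 m/s
Using W = (1/2)*m*(v^2 - v0^2)
v^2 = 10^2 = 100
v0^2 = 2^2 = 4
v^2 - v0^2 = 100 - 4 = 96
W = (1/2)*5*96 = 240 J

240 J


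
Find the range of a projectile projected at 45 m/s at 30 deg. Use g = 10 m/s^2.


Given: v0 = 45 m/s, theta = 30 deg, g = 10 m/s^2
sin(2*30) = sin(60) = sqrt(3)/2
Using R = v0^2 * sin(2*theta) / g
R = 45^2 * (sqrt(3)/2) / 10
R = 2025 * sqrt(3) / 20
R = 405/4*sqrt(3) m

405/4*sqrt(3) m


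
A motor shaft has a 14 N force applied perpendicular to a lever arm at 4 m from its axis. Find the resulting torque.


Given: F = 14 N, r = 4 m, angle = 90 deg (perpendicular)
Using tau = F * r * sin(90)
sin(90) = 1
tau = 14 * 4 * 1
tau = 56 Nm

56 Nm


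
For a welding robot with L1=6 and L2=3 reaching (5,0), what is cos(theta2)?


Given: L1 = 6, L2 = 3, target (x, y) = (5, 0)
Using cos(theta2) = (x^2 + y^2 - L1^2 - L2^2) / (2*L1*L2)
x^2 + y^2 = 5^2 + 0 = 25
L1^2 + L2^2 = 36 + 9 = 45
Numerator = 25 - 45 = -20
Denominator = 2*6*3 = 36
cos(theta2) = -20/36 = -5/9

-5/9


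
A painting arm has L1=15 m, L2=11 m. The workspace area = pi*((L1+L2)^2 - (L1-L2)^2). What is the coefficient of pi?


Given: L1 = 15, L2 = 11
(L1+L2)^2 = (26)^2 = 676
(L1-L2)^2 = (4)^2 = 16
Difference = 676 - 16 = 660
This equals 4*L1*L2 = 4*15*11 = 660
Workspace area = 660*pi

660


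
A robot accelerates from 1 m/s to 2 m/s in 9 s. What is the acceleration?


Given: initial velocity v0 = 1 m/s, final velocity v = 2 m/s, time t = 9 s
Using a = (v - v0) / t
a = (2 - 1) / 9
a = 1 / 9
a = 1/9 m/s^2

1/9 m/s^2


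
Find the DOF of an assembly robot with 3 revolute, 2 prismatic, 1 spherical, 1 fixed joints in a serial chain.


Given: serial robot with 3 revolute, 2 prismatic, 1 spherical, 1 fixed joints
DOF contribution per joint type: revolute=1, prismatic=1, spherical=3, fixed=0
DOF = 3*1 + 2*1 + 1*3 + 1*0
DOF = 8

8


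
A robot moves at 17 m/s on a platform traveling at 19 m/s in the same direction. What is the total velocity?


Given: object velocity = 17 m/s, platform velocity = 19 m/s (same direction)
Using classical velocity addition: v_total = v_object + v_platform
v_total = 17 + 19
v_total = 36 m/s

36 m/s


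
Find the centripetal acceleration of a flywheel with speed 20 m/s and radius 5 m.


Given: v = 20 m/s, r = 5 m
Using a_c = v^2 / r
a_c = 20^2 / 5
a_c = 400 / 5
a_c = 80 m/s^2

80 m/s^2


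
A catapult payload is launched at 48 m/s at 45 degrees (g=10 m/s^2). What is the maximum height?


Given: v0 = 48 m/s, theta = 45 deg, g = 10 m/s^2
sin^2(45) = 1/2
Using H = v0^2 * sin^2(theta) / (2*g)
H = 48^2 * 1/2 / (2*10)
H = 2304 * 1/2 / 20
H = 1152 / 20
H = 288/5 m

288/5 m


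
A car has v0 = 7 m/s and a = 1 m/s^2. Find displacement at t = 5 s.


Given: v0 = 7 m/s, a = 1 m/s^2, t = 5 s
Using s = v0*t + (1/2)*a*t^2
s = 7*5 + (1/2)*1*5^2
s = 35 + (1/2)*25
s = 35 + 25/2
s = 95/2

95/2 m


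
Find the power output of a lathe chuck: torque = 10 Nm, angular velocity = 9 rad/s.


Given: tau = 10 Nm, omega = 9 rad/s
Using P = tau * omega
P = 10 * 9
P = 90 W

90 W


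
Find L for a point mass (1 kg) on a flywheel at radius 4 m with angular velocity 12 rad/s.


Given: m = 1 kg, r = 4 m, omega = 12 rad/s
For a point mass: I = m*r^2
I = 1*4^2 = 1*16 = 16
L = I*omega = 16*12
L = 192 kg*m^2/s

192 kg*m^2/s


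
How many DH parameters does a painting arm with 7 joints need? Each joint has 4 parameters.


Given: 7 joints, 4 DH parameters per joint (d, theta, a, alpha)
Total DH parameters = number_of_joints * 4
Total = 7 * 4
Total = 28

28


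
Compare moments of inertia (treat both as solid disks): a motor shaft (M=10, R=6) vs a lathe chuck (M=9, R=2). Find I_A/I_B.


Given: M1=10 kg, R1=6 m, M2=9 kg, R2=2 m
For a disk: I = (1/2)*M*R^2, so I_A/I_B = (M1*R1^2)/(M2*R2^2)
M1*R1^2 = 10*36 = 360
M2*R2^2 = 9*4 = 36
I_A/I_B = 360/36 = 10

10


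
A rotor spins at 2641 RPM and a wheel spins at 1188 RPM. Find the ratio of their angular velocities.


Given: RPM_A = 2641, RPM_B = 1188
omega = 2*pi*RPM/60, so omega_A/omega_B = RPM_A / RPM_B
omega_A/omega_B = 2641 / 1188
omega_A/omega_B = 2641/1188

2641/1188


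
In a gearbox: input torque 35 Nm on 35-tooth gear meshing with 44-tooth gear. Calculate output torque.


Given: N1 = 35, N2 = 44, T1 = 35 Nm
Using T2/T1 = N2/N1
T2 = T1 * N2 / N1
T2 = 35 * 44 / 35
T2 = 1540 / 35
T2 = 44 Nm

44 Nm


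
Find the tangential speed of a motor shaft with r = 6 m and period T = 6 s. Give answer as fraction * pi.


Given: radius r = 6 m, period T = 6 s
Using v = 2*pi*r / T
v = 2*pi*6 / 6
v = 12*pi / 6
v = 2*pi m/s

2*pi m/s


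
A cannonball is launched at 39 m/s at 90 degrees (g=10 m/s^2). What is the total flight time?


Given: v0 = 39 m/s, theta = 90 deg, g = 10 m/s^2
sin(90) = 1
Using T = 2*v0*sin(theta) / g
T = 2*39*1 / 10
T = 78 / 10
T = 39/5 s

39/5 s


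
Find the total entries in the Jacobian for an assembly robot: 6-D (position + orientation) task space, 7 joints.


Given: task space dimension = 6, joints = 7
Jacobian is a 6 x 7 matrix
Total entries = rows * columns
Total = 6 * 7
Total = 42

42


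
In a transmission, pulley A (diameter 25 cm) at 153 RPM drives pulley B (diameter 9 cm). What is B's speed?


Given: D1 = 25 cm, w1 = 153 RPM, D2 = 9 cm
Using D1*w1 = D2*w2
w2 = D1*w1 / D2
w2 = 25*153 / 9
w2 = 3825 / 9
w2 = 425 RPM

425 RPM


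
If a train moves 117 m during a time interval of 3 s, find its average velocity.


Given: distance d = 117 m, time t = 3 s
Using v = d / t
v = 117 / 3
v = 39 m/s

39 m/s


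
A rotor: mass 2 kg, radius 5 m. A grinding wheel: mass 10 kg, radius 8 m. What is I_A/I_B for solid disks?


Given: M1=2 kg, R1=5 m, M2=10 kg, R2=8 m
For a disk: I = (1/2)*M*R^2, so I_A/I_B = (M1*R1^2)/(M2*R2^2)
M1*R1^2 = 2*25 = 50
M2*R2^2 = 10*64 = 640
I_A/I_B = 50/640 = 5/64

5/64


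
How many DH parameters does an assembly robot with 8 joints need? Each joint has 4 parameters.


Given: 8 joints, 4 DH parameters per joint (d, theta, a, alpha)
Total DH parameters = number_of_joints * 4
Total = 8 * 4
Total = 32

32


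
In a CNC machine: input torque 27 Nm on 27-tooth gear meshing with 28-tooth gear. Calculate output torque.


Given: N1 = 27, N2 = 28, T1 = 27 Nm
Using T2/T1 = N2/N1
T2 = T1 * N2 / N1
T2 = 27 * 28 / 27
T2 = 756 / 27
T2 = 28 Nm

28 Nm


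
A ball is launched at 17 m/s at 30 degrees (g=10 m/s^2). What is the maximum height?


Given: v0 = 17 m/s, theta = 30 deg, g = 10 m/s^2
sin^2(30) = 1/4
Using H = v0^2 * sin^2(theta) / (2*g)
H = 17^2 * 1/4 / (2*10)
H = 289 * 1/4 / 20
H = 289/4 / 20
H = 289/80 m

289/80 m


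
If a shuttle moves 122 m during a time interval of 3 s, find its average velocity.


Given: distance d = 122 m, time t = 3 s
Using v = d / t
v = 122 / 3
v = 122/3 m/s

122/3 m/s


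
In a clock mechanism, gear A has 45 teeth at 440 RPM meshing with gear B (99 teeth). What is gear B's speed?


Given: N1 = 45 teeth, w1 = 440 RPM, N2 = 99 teeth
Using N1*w1 = N2*w2
w2 = N1*w1 / N2
w2 = 45*440 / 99
w2 = 19800 / 99
w2 = 200 RPM

200 RPM


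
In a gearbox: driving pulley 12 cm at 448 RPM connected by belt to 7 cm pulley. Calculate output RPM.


Given: D1 = 12 cm, w1 = 448 RPM, D2 = 7 cm
Using D1*w1 = D2*w2
w2 = D1*w1 / D2
w2 = 12*448 / 7
w2 = 5376 / 7
w2 = 768 RPM

768 RPM


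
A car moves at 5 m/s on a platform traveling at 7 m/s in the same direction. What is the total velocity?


Given: object velocity = 5 m/s, platform velocity = 7 m/s (same direction)
Using classical velocity addition: v_total = v_object + v_platform
v_total = 5 + 7
v_total = 12 m/s

12 m/s


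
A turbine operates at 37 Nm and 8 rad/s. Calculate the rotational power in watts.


Given: tau = 37 Nm, omega = 8 rad/s
Using P = tau * omega
P = 37 * 8
P = 296 W

296 W


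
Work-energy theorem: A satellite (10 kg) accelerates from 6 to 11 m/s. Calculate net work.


Given: m = 10 kg, v0 = 6 m/s, v = 11 m/s
Using W = (1/2)*m*(v^2 - v0^2)
v^2 = 11^2 = 121
v0^2 = 6^2 = 36
v^2 - v0^2 = 121 - 36 = 85
W = (1/2)*10*85 = 425 J

425 J


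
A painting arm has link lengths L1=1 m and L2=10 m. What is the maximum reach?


Given: L1 = 1 m, L2 = 10 m
For a 2-link planar arm, max reach = L1 + L2 (fully extended)
Max reach = 1 + 10
Max reach = 11 m

11 m


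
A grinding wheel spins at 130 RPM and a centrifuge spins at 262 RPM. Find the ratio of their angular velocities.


Given: RPM_A = 130, RPM_B = 262
omega = 2*pi*RPM/60, so omega_A/omega_B = RPM_A / RPM_B
omega_A/omega_B = 130 / 262
omega_A/omega_B = 65/131

65/131


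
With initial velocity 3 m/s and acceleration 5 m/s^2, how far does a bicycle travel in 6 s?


Given: v0 = 3 m/s, a = 5 m/s^2, t = 6 s
Using s = v0*t + (1/2)*a*t^2
s = 3*6 + (1/2)*5*6^2
s = 18 + (1/2)*180
s = 18 + 90
s = 108

108 m


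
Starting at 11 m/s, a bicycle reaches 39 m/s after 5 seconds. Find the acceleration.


Given: initial velocity v0 = 11 m/s, final velocity v = 39 m/s, time t = 5 s
Using a = (v - v0) / t
a = (39 - 11) / 5
a = 28 / 5
a = 28/5 m/s^2

28/5 m/s^2


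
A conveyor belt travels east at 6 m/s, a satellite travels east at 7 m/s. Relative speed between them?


Given: v_A = 6 m/s east, v_B = 7 m/s east
Both move in the same direction; relative speed = |v_A - v_B|
|6 - 7| = |-1|
= 1 m/s

1 m/s


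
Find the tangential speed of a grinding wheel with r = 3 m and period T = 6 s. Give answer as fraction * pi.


Given: radius r = 3 m, period T = 6 s
Using v = 2*pi*r / T
v = 2*pi*3 / 6
v = 6*pi / 6
v = 1*pi m/s

1*pi m/s


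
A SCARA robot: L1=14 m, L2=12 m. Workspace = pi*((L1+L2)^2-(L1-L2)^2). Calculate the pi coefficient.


Given: L1 = 14, L2 = 12
(L1+L2)^2 = (26)^2 = 676
(L1-L2)^2 = (2)^2 = 4
Difference = 676 - 4 = 672
This equals 4*L1*L2 = 4*14*12 = 672
Workspace area = 672*pi

672


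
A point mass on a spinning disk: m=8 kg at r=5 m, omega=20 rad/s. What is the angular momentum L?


Given: m = 8 kg, r = 5 m, omega = 20 rad/s
For a point mass: I = m*r^2
I = 8*5^2 = 8*25 = 200
L = I*omega = 200*20
L = 4000 kg*m^2/s

4000 kg*m^2/s


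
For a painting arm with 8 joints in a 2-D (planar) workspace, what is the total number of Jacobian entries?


Given: task space dimension = 2, joints = 8
Jacobian is a 2 x 8 matrix
Total entries = rows * columns
Total = 2 * 8
Total = 16

16


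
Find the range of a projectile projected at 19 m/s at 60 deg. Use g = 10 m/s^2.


Given: v0 = 19 m/s, theta = 60 deg, g = 10 m/s^2
sin(2*60) = sin(120) = sqrt(3)/2
Using R = v0^2 * sin(2*theta) / g
R = 19^2 * (sqrt(3)/2) / 10
R = 361 * sqrt(3) / 20
R = 361/20*sqrt(3) m

361/20*sqrt(3) m


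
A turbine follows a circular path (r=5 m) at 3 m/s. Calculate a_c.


Given: v = 3 m/s, r = 5 m
Using a_c = v^2 / r
a_c = 3^2 / 5
a_c = 9 / 5
a_c = 9/5 m/s^2

9/5 m/s^2


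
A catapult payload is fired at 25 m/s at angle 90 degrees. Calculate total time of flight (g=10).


Given: v0 = 25 m/s, theta = 90 deg, g = 10 m/s^2
sin(90) = 1
Using T = 2*v0*sin(theta) / g
T = 2*25*1 / 10
T = 50 / 10
T = 5 s

5 s


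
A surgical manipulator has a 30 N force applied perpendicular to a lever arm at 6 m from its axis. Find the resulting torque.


Given: F = 30 N, r = 6 m, angle = 90 deg (perpendicular)
Using tau = F * r * sin(90)
sin(90) = 1
tau = 30 * 6 * 1
tau = 180 Nm

180 Nm


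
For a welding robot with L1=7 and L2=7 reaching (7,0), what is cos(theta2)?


Given: L1 = 7, L2 = 7, target (x, y) = (7, 0)
Using cos(theta2) = (x^2 + y^2 - L1^2 - L2^2) / (2*L1*L2)
x^2 + y^2 = 7^2 + 0 = 49
L1^2 + L2^2 = 49 + 49 = 98
Numerator = 49 - 98 = -49
Denominator = 2*7*7 = 98
cos(theta2) = -49/98 = -1/2

-1/2


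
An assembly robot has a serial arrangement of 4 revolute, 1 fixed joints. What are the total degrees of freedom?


Given: serial robot with 4 revolute, 1 fixed joints
DOF contribution per joint type: revolute=1, prismatic=1, spherical=3, fixed=0
DOF = 4*1 + 1*0
DOF = 4

4


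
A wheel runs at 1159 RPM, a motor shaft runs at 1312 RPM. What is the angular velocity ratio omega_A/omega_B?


Given: RPM_A = 1159, RPM_B = 1312
omega = 2*pi*RPM/60, so omega_A/omega_B = RPM_A / RPM_B
omega_A/omega_B = 1159 / 1312
omega_A/omega_B = 1159/1312

1159/1312


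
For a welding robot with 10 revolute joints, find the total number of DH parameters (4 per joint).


Given: 10 joints, 4 DH parameters per joint (d, theta, a, alpha)
Total DH parameters = number_of_joints * 4
Total = 10 * 4
Total = 40

40


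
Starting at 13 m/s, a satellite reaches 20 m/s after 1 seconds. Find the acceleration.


Given: initial velocity v0 = 13 m/s, final velocity v = 20 m/s, time t = 1 s
Using a = (v - v0) / t
a = (20 - 13) / 1
a = 7 / 1
a = 7 m/s^2

7 m/s^2


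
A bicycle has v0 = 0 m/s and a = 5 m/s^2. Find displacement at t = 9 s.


Given: v0 = 0 m/s, a = 5 m/s^2, t = 9 s
Using s = v0*t + (1/2)*a*t^2
s = 0*9 + (1/2)*5*9^2
s = 0 + (1/2)*405
s = 0 + 405/2
s = 405/2

405/2 m


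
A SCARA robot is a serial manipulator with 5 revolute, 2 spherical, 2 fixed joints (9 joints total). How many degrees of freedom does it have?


Given: serial robot with 5 revolute, 2 spherical, 2 fixed joints
DOF contribution per joint type: revolute=1, prismatic=1, spherical=3, fixed=0
DOF = 5*1 + 2*3 + 2*0
DOF = 11

11


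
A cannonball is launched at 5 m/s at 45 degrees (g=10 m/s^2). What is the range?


Given: v0 = 5 m/s, theta = 45 deg, g = 10 m/s^2
sin(2*45) = sin(90) = 1
Using R = v0^2 * sin(2*theta) / g
R = 5^2 * 1 / 10
R = 25 / 10
R = 5/2 m

5/2 m


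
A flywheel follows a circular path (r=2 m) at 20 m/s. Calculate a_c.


Given: v = 20 m/s, r = 2 m
Using a_c = v^2 / r
a_c = 20^2 / 2
a_c = 400 / 2
a_c = 200 m/s^2

200 m/s^2


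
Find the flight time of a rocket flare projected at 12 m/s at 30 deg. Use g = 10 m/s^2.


Given: v0 = 12 m/s, theta = 30 deg, g = 10 m/s^2
sin(30) = 1/2
Using T = 2*v0*sin(theta) / g
T = 2*12*1/2 / 10
T = 12 / 10
T = 6/5 s

6/5 s


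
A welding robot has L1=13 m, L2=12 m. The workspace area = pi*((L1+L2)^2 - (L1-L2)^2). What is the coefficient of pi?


Given: L1 = 13, L2 = 12
(L1+L2)^2 = (25)^2 = 625
(L1-L2)^2 = (1)^2 = 1
Difference = 625 - 1 = 624
This equals 4*L1*L2 = 4*13*12 = 624
Workspace area = 624*pi

624


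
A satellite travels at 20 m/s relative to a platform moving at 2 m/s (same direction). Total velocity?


Given: object velocity = 20 m/s, platform velocity = 2 m/s (same direction)
Using classical velocity addition: v_total = v_object + v_platform
v_total = 20 + 2
v_total = 22 m/s

22 m/s


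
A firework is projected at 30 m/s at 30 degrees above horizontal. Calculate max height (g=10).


Given: v0 = 30 m/s, theta = 30 deg, g = 10 m/s^2
sin^2(30) = 1/4
Using H = v0^2 * sin^2(theta) / (2*g)
H = 30^2 * 1/4 / (2*10)
H = 900 * 1/4 / 20
H = 225 / 20
H = 45/4 m

45/4 m


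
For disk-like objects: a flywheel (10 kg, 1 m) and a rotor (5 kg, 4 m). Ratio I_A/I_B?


Given: M1=10 kg, R1=1 m, M2=5 kg, R2=4 m
For a disk: I = (1/2)*M*R^2, so I_A/I_B = (M1*R1^2)/(M2*R2^2)
M1*R1^2 = 10*1 = 10
M2*R2^2 = 5*16 = 80
I_A/I_B = 10/80 = 1/8

1/8


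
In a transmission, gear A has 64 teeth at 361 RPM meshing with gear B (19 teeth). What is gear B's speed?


Given: N1 = 64 teeth, w1 = 361 RPM, N2 = 19 teeth
Using N1*w1 = N2*w2
w2 = N1*w1 / N2
w2 = 64*361 / 19
w2 = 23104 / 19
w2 = 1216 RPM

1216 RPM


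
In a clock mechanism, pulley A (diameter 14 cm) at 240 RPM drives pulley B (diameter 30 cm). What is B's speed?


Given: D1 = 14 cm, w1 = 240 RPM, D2 = 30 cm
Using D1*w1 = D2*w2
w2 = D1*w1 / D2
w2 = 14*240 / 30
w2 = 3360 / 30
w2 = 112 RPM

112 RPM


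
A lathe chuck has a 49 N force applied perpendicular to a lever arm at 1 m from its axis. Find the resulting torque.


Given: F = 49 N, r = 1 m, angle = 90 deg (perpendicular)
Using tau = F * r * sin(90)
sin(90) = 1
tau = 49 * 1 * 1
tau = 49 Nm

49 Nm


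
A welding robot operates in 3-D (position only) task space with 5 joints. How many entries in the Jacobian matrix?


Given: task space dimension = 3, joints = 5
Jacobian is a 3 x 5 matrix
Total entries = rows * columns
Total = 3 * 5
Total = 15

15


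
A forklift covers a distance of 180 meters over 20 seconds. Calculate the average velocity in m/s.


Given: distance d = 180 m, time t = 20 s
Using v = d / t
v = 180 / 20
v = 9 m/s

9 m/s


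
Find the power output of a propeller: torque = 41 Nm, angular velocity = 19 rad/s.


Given: tau = 41 Nm, omega = 19 rad/s
Using P = tau * omega
P = 41 * 19
P = 779 W

779 W


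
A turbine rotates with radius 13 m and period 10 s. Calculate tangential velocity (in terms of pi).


Given: radius r = 13 m, period T = 10 s
Using v = 2*pi*r / T
v = 2*pi*13 / 10
v = 26*pi / 10
v = 13/5*pi m/s

13/5*pi m/s


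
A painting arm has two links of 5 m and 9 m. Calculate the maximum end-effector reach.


Given: L1 = 5 m, L2 = 9 m
For a 2-link planar arm, max reach = L1 + L2 (fully extended)
Max reach = 5 + 9
Max reach = 14 m

14 m
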